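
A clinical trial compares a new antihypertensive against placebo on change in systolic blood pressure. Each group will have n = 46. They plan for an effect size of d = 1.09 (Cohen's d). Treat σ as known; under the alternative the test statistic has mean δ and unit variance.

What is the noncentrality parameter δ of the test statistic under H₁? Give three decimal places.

δ = d·√(n/2) = 1.09 × √(46/2) = 5.2275

δ ≈ 5.227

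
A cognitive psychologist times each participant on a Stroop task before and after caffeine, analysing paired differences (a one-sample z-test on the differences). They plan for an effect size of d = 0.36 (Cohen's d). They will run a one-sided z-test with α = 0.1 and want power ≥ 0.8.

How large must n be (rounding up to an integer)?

For power 0.8 need Φ(δ − z_{0.1}) = 0.8, so δ = z_{0.1} + z_{0.20} = 1.282 + 0.842 = 2.123.
δ = d·√n ⇒ n = (δ/d)² = (2.123 / 0.36)² = 34.78.
Round up to the next whole unit.

n = 35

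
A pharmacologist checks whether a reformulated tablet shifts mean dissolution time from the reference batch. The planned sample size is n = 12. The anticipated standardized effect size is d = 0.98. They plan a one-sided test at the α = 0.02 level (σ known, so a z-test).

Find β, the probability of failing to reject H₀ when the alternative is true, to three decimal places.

β ≈ 0.090

Noncentrality parameter: δ = d·√n = 0.98 × √12 = 3.3948
One-sided α = 0.02 → critical value z_{0.02} = 2.054.
Power = Φ(δ − 2.054) = Φ(1.341) = 0.9101.
Type II error: β = 1 − power = 1 − 0.9101 = 0.0899.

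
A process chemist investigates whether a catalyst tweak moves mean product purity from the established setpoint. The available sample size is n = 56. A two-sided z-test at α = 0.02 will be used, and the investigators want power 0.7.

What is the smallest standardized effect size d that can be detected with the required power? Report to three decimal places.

d ≈ 0.381

Required noncentrality: δ = z_{0.01} + z_{0.30} = 2.326 + 0.524 = 2.851.
(Lower-tail contribution to power is negligible for δ > 0.)
δ = d·√n ⇒ d = δ/√n = 2.851/√56 = 0.3809.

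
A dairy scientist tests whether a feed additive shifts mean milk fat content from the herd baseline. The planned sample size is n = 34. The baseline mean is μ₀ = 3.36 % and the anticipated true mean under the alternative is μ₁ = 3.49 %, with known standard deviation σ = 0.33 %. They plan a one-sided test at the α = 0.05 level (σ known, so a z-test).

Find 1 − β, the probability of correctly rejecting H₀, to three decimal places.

Standardized effect: d = |μ₁ − μ₀| / σ = |3.49 − 3.36| / 0.33 = 0.3939
Noncentrality parameter: δ = d·√n = 0.3939 × √34 = 2.2970
One-sided α = 0.05 → critical value z_{0.05} = 1.645.
Power = P(Z > 1.645 − δ) = Φ(0.652) = 0.7429.

Power ≈ 0.743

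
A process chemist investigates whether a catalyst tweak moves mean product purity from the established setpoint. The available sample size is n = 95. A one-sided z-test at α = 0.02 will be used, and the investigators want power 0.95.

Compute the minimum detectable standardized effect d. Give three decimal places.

d ≈ 0.379

Required noncentrality: δ = z_{0.02} + z_{0.05} = 2.054 + 1.645 = 3.699.
δ = d·√n ⇒ d = δ/√n = 3.699/√95 = 0.3795.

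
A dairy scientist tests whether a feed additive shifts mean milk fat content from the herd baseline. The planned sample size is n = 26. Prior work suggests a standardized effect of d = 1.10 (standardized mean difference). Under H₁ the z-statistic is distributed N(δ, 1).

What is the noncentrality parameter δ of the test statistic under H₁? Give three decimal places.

δ = d·√n = 1.10 × √26 = 5.6089

δ ≈ 5.609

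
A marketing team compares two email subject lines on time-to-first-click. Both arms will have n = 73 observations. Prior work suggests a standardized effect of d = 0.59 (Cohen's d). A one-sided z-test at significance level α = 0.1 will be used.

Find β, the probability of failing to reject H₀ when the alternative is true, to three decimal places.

Noncentrality parameter: δ = d·√(n/2) = 0.59 × √(73/2) = 3.5645
One-sided α = 0.1 → critical value z_{0.1} = 1.282.
Power = Φ(δ − 1.282) = Φ(2.283) = 0.9888.
Type II error: β = 1 − power = 1 − 0.9888 = 0.0112.

β ≈ 0.011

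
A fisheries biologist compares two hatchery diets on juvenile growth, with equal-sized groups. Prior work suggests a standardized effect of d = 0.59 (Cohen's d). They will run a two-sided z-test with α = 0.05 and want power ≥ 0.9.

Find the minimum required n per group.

n = 61 per group

Set Φ(δ − 1.960) = 0.9; then δ − 1.960 = Φ⁻¹(0.9) = 1.282, giving δ = 3.242.
(The Φ(−δ − z_{α/2}) term is vanishingly small for δ > 0 and is dropped in the standard sample-size formula.)
δ = d·√(n/2) ⇒ n = 2(δ/d)² = 2 × (3.242 / 0.59)² = 60.37.
Rounding up, n = 61 per group.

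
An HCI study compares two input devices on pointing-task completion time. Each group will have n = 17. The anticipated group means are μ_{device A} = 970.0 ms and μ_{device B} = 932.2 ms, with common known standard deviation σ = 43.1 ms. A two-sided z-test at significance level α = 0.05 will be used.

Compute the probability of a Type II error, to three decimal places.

β ≈ 0.275

Standardized effect: d = |μ_{device A} − μ_{device B}| / σ = |970.0 − 932.2| / 43.1 = 0.8770
Noncentrality parameter: δ = d·√(n/2) = 0.8770 × √(17/2) = 2.5570
Two-sided α = 0.05 → critical value z_{0.025} = 1.960.
Power = Φ(δ − 1.960) + Φ(−δ − 1.960) = Φ(0.597) + Φ(-4.517) = 0.7247 + 0.0000 = 0.7247.
Type II error: β = 1 − power = 1 − 0.7247 = 0.2753.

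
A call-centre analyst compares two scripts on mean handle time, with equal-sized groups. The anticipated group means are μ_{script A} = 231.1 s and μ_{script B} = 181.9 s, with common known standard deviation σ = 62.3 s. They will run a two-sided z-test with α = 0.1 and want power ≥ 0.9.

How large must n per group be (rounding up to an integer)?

Standardized effect: d = |μ_{script A} − μ_{script B}| / σ = |231.1 − 181.9| / 62.3 = 0.7897
Set Φ(δ − 1.645) = 0.9; then δ − 1.645 = Φ⁻¹(0.9) = 1.282, giving δ = 2.926.
(For δ > 0 the lower-tail rejection region contributes negligibly to power, so the one-term inversion is standard.)
δ = d·√(n/2) ⇒ n = 2(δ/d)² = 2 × (2.926 / 0.7897)² = 27.46.
Round up to the next whole unit.

n = 28 per group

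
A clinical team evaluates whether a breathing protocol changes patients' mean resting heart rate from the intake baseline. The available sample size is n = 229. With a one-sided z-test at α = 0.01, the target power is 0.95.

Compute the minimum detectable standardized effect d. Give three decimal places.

Need Φ(δ − 2.326) = 0.95, so δ = 2.326 + 1.645 = 3.971.
δ = d·√n ⇒ d = δ/√n = 3.971/√229 = 0.2624.

d ≈ 0.262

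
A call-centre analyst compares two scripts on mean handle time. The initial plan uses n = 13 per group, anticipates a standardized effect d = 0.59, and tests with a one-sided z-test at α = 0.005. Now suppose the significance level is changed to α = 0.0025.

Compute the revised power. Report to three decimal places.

δ = d·√(n/2) = 0.59 × √(13/2) = 1.5042 (unchanged). New critical value: z_{0.0025} = 2.807.
Revised power = P(Z > 2.807 − δ) = Φ(-1.303) = 0.0963.

Power ≈ 0.096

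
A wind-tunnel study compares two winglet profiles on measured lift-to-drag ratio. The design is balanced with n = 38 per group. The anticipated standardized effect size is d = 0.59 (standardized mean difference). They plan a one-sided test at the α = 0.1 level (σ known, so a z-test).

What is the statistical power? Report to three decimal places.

Noncentrality parameter: δ = d·√(n/2) = 0.59 × √(38/2) = 2.5718
One-sided α = 0.1 → critical value z_{0.1} = 1.282.
Power = Φ(δ − 1.282) = Φ(1.290) = 0.9015.

Power ≈ 0.902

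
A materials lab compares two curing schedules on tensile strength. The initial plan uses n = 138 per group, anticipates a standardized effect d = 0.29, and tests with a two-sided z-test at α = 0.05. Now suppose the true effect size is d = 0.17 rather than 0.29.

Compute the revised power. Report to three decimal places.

Power ≈ 0.292

With d = 0.17: δ = d·√(n/2) = 0.17 × √(138/2) = 1.4121. Critical value z_{0.025} = 1.960.
Revised power = Φ(δ − 1.960) + Φ(−δ − 1.960) = Φ(-0.548) + Φ(-3.372) = 0.2919 + 0.0004 = 0.2923.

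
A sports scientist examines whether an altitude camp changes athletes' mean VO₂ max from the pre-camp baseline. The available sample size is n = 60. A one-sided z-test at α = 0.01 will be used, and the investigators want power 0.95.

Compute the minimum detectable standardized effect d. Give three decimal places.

d ≈ 0.513

Need Φ(δ − 2.326) = 0.95, so δ = 2.326 + 1.645 = 3.971.
δ = d·√n ⇒ d = δ/√n = 3.971/√60 = 0.5127.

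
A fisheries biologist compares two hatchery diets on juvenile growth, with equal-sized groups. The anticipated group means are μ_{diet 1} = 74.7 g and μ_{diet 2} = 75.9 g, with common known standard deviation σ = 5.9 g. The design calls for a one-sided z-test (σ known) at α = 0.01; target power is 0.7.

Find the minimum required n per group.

n = 393 per group

Standardized effect: d = |μ_{diet 1} − μ_{diet 2}| / σ = |74.7 − 75.9| / 5.9 = 0.2034
Set Φ(δ − 2.326) = 0.7; then δ − 2.326 = Φ⁻¹(0.7) = 0.524, giving δ = 2.851.
δ = d·√(n/2) ⇒ n = 2(δ/d)² = 2 × (2.851 / 0.2034)² = 392.91.
Rounding up, n = 393 per group.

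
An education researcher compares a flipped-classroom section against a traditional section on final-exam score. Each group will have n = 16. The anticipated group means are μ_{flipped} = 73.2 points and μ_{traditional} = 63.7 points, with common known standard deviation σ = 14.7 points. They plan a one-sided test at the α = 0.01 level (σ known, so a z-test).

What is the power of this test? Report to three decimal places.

Standardized effect: d = |μ_{flipped} − μ_{traditional}| / σ = |73.2 − 63.7| / 14.7 = 0.6463
Noncentrality parameter: δ = d·√(n/2) = 0.6463 × √(16/2) = 1.8279
Critical value for a one-sided test at α = 0.01: z_α = 2.326.
Power = P(Z > 2.326 − δ) = Φ(-0.498) = 0.3091.

Power ≈ 0.309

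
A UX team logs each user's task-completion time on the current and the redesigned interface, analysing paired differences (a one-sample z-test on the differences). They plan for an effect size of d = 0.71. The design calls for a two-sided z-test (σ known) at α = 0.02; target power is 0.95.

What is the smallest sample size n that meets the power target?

n = 32

For power 0.95 need Φ(δ − z_{0.01}) = 0.95, so δ = z_{0.01} + z_{0.05} = 2.326 + 1.645 = 3.971.
(Ignoring the negligible lower-tail rejection probability gives the usual closed-form inversion.)
δ = d·√n ⇒ n = (δ/d)² = (3.971 / 0.71)² = 31.28.
Round up to the next whole unit.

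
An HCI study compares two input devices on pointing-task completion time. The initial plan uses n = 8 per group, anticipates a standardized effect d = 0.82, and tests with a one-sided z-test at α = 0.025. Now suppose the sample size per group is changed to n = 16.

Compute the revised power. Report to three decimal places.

Power ≈ 0.640

With n = 16 per group: δ = d·√(n/2) = 0.82 × √(16/2) = 2.3193. Critical value z_{0.025} = 1.960.
Revised power = Φ(δ − 1.960) = Φ(0.359) = 0.6403.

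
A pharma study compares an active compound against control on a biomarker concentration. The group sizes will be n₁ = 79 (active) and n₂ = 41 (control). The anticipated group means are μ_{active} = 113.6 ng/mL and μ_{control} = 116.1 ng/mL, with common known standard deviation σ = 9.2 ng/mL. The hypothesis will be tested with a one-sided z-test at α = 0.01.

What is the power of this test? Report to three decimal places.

Standardized effect: d = |μ_{active} − μ_{control}| / σ = |113.6 − 116.1| / 9.2 = 0.2717
Noncentrality parameter: δ = d / √(1/n₁ + 1/n₂) = 0.2717 / √(1/79 + 1/41) = 1.4118
Critical value for a one-sided test at α = 0.01: z_α = 2.326.
Power = Φ(δ − 2.326) = Φ(-0.915) = 0.1802.

Power ≈ 0.180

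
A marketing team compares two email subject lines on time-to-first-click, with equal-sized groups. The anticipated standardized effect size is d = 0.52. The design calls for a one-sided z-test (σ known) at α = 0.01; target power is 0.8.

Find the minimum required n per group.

n = 75 per group

Set Φ(δ − 2.326) = 0.8; then δ − 2.326 = Φ⁻¹(0.8) = 0.842, giving δ = 3.168.
δ = d·√(n/2) ⇒ n = 2(δ/d)² = 2 × (3.168 / 0.52)² = 74.23.
Round up to the next whole unit.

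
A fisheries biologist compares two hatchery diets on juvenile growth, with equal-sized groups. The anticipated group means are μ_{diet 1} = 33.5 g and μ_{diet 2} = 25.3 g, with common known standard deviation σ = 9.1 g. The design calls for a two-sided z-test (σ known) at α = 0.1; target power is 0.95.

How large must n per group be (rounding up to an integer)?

n = 27 per group

Standardized effect: d = |μ_{diet 1} − μ_{diet 2}| / σ = |33.5 − 25.3| / 9.1 = 0.9011
Set Φ(δ − 1.645) = 0.95; then δ − 1.645 = Φ⁻¹(0.95) = 1.645, giving δ = 3.290.
(For δ > 0 the lower-tail rejection region contributes negligibly to power, so the one-term inversion is standard.)
δ = d·√(n/2) ⇒ n = 2(δ/d)² = 2 × (3.290 / 0.9011)² = 26.66.
Rounding up, n = 27 per group.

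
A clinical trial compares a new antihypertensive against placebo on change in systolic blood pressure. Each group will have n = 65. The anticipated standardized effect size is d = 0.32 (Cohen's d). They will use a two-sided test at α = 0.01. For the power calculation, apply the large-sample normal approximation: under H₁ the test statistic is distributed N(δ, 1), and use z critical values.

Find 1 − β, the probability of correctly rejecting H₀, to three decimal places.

Noncentrality parameter: δ = d·√(n/2) = 0.32 × √(65/2) = 1.8243
Critical value for a two-sided test at α = 0.01: z_{α/2} = 2.576.
Power = Φ(δ − 2.576) + Φ(−δ − 2.576) = Φ(-0.752) + Φ(-4.400) = 0.2262 + 0.0000 = 0.2262.

Power ≈ 0.226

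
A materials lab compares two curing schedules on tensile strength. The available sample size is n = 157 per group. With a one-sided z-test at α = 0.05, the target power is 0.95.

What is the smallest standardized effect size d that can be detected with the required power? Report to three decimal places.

d ≈ 0.371

Need Φ(δ − 1.645) = 0.95, so δ = 1.645 + 1.645 = 3.290.
δ = d·√(n/2) ⇒ d = δ/√(n/2) = 3.290/√(157/2) = 0.3713.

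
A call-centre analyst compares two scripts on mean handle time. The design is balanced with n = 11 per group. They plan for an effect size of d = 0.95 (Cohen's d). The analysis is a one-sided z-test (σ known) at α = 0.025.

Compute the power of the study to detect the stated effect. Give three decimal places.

Power ≈ 0.606

Noncentrality parameter: δ = d·√(n/2) = 0.95 × √(11/2) = 2.2279
Critical value for a one-sided test at α = 0.025: z_α = 1.960.
Power = P(Z > 1.960 − δ) = Φ(0.268) = 0.6056.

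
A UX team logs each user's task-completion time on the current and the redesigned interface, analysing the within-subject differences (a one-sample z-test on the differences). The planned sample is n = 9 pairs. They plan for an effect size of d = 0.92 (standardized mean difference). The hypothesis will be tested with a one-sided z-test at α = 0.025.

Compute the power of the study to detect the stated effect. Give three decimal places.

Power ≈ 0.788

Noncentrality parameter: δ = d·√n = 0.92 × √9 = 2.7600
Critical value for a one-sided test at α = 0.025: z_α = 1.960.
Power = Φ(δ − 1.960) = Φ(0.800) = 0.7882.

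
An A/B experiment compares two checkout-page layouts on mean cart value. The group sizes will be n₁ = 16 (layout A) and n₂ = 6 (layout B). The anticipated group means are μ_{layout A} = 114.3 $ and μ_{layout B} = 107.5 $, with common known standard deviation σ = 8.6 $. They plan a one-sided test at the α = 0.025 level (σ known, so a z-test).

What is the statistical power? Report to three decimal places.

Power ≈ 0.379

Standardized effect: d = |μ_{layout A} − μ_{layout B}| / σ = |114.3 − 107.5| / 8.6 = 0.7907
Noncentrality parameter: δ = d / √(1/n₁ + 1/n₂) = 0.7907 / √(1/16 + 1/6) = 1.6517
Critical value for a one-sided test at α = 0.025: z_α = 1.960.
Power = P(Z > 1.960 − δ) = Φ(-0.308) = 0.3789.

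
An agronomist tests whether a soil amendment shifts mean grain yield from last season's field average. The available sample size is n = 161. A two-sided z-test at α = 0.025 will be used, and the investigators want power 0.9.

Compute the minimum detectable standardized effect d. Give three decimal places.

Required noncentrality: δ = z_{0.0125} + z_{0.10} = 2.241 + 1.282 = 3.523.
(The second rejection-region term Φ(−δ − z_{α/2}) is negligible and dropped.)
δ = d·√n ⇒ d = δ/√n = 3.523/√161 = 0.2776.

d ≈ 0.278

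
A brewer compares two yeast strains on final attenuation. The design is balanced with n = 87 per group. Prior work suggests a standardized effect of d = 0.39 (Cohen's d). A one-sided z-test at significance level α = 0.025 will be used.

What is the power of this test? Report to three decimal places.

Noncentrality parameter: δ = d·√(n/2) = 0.39 × √(87/2) = 2.5722
One-sided α = 0.025 → critical value z_{0.025} = 1.960.
Power = P(Z > 1.960 − δ) = Φ(0.612) = 0.7298.

Power ≈ 0.730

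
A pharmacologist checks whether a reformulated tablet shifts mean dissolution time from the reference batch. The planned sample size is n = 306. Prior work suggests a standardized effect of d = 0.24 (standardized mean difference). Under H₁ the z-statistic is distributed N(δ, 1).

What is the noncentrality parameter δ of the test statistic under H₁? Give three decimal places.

The noncentrality parameter scales effect size by the design's sample-size factor: δ = d·√n = 0.24 × √306 = 4.1983

δ ≈ 4.198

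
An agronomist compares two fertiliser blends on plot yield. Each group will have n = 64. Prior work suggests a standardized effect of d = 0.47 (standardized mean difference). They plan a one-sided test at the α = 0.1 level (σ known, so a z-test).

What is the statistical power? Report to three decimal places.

Noncentrality parameter: δ = d·√(n/2) = 0.47 × √(64/2) = 2.6587
Critical value for a one-sided test at α = 0.1: z_α = 1.282.
Power = Φ(δ − 1.282) = Φ(1.377) = 0.9158.

Power ≈ 0.916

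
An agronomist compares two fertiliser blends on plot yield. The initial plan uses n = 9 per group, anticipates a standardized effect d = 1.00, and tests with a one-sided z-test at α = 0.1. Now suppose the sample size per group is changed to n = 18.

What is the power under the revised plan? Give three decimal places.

With n = 18 per group: δ = d·√(n/2) = 1.00 × √(18/2) = 3.0000. Critical value z_{0.1} = 1.282.
Revised power = Φ(δ − 1.282) = Φ(1.718) = 0.9571.

Power ≈ 0.957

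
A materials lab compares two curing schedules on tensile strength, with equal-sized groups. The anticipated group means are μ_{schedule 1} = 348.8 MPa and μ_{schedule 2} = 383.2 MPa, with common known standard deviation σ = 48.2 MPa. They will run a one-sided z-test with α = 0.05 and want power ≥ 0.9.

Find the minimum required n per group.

Standardized effect: d = |μ_{schedule 1} − μ_{schedule 2}| / σ = |348.8 − 383.2| / 48.2 = 0.7137
Set Φ(δ − 1.645) = 0.9; then δ − 1.645 = Φ⁻¹(0.9) = 1.282, giving δ = 2.926.
δ = d·√(n/2) ⇒ n = 2(δ/d)² = 2 × (2.926 / 0.7137)² = 33.63.
Round up to the next whole unit.

n = 34 per group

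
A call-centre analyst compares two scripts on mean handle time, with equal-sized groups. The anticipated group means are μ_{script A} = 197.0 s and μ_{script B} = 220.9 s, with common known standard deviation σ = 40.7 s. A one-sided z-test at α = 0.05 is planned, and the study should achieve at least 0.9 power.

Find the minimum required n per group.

Standardized effect: d = |μ_{script A} − μ_{script B}| / σ = |197.0 − 220.9| / 40.7 = 0.5872
Set Φ(δ − 1.645) = 0.9; then δ − 1.645 = Φ⁻¹(0.9) = 1.282, giving δ = 2.926.
δ = d·√(n/2) ⇒ n = 2(δ/d)² = 2 × (2.926 / 0.5872)² = 49.67.
Rounding up, n = 50 per group.

n = 50 per group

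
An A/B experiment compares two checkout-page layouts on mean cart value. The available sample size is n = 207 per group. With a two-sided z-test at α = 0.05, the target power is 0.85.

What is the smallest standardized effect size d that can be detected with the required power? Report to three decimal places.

d ≈ 0.295

Required noncentrality: δ = z_{0.025} + z_{0.15} = 1.960 + 1.036 = 2.996.
(The second rejection-region term Φ(−δ − z_{α/2}) is negligible and dropped.)
δ = d·√(n/2) ⇒ d = δ/√(n/2) = 2.996/√(207/2) = 0.2945.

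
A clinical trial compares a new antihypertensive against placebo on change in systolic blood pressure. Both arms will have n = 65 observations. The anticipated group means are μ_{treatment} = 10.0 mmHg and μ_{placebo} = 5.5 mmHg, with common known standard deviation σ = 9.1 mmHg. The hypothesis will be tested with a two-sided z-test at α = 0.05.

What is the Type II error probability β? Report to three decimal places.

β ≈ 0.195

Standardized effect: d = |μ_{treatment} − μ_{placebo}| / σ = |10.0 − 5.5| / 9.1 = 0.4945
Noncentrality parameter: δ = d·√(n/2) = 0.4945 × √(65/2) = 2.8191
Critical value for a two-sided test at α = 0.05: z_{α/2} = 1.960.
Power = Φ(δ − 1.960) + Φ(−δ − 1.960) = Φ(0.859) + Φ(-4.779) = 0.8049 + 0.0000 = 0.8049.
Type II error: β = 1 − power = 1 − 0.8049 = 0.1951.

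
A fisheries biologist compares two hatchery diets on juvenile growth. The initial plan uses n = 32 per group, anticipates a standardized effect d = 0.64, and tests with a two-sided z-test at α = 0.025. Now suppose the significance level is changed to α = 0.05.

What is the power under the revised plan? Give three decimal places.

Power ≈ 0.726

δ = d·√(n/2) = 0.64 × √(32/2) = 2.5600 (unchanged). New critical value: z_{0.025} = 1.960.
Revised power = Φ(δ − 1.960) + Φ(−δ − 1.960) = Φ(0.600) + Φ(-4.520) = 0.7258 + 0.0000 = 0.7258.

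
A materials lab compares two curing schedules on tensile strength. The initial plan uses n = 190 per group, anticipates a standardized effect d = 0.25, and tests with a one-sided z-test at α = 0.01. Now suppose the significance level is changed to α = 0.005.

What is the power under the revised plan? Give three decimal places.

δ = d·√(n/2) = 0.25 × √(190/2) = 2.4367 (unchanged). New critical value: z_{0.005} = 2.576.
Revised power = P(Z > 2.576 − δ) = Φ(-0.139) = 0.4447.

Power ≈ 0.445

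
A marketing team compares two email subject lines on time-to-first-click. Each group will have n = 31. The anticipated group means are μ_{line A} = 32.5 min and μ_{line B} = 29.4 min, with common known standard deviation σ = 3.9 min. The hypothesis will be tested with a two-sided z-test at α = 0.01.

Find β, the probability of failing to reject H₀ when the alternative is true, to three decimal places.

Standardized effect: d = |μ_{line A} − μ_{line B}| / σ = |32.5 − 29.4| / 3.9 = 0.7949
Noncentrality parameter: δ = d·√(n/2) = 0.7949 × √(31/2) = 3.1294
Critical value for a two-sided test at α = 0.01: z_{α/2} = 2.576.
Power = Φ(δ − 2.576) + Φ(−δ − 2.576) = Φ(0.554) + Φ(-5.705) = 0.7101 + 0.0000 = 0.7101.
Type II error: β = 1 − power = 1 − 0.7101 = 0.2899.

β ≈ 0.290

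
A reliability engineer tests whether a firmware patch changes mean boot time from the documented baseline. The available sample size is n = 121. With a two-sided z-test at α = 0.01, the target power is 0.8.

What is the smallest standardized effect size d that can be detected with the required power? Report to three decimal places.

Required noncentrality: δ = z_{0.005} + z_{0.20} = 2.576 + 0.842 = 3.417.
(Lower-tail contribution to power is negligible for δ > 0.)
δ = d·√n ⇒ d = δ/√n = 3.417/√121 = 0.3107.

d ≈ 0.311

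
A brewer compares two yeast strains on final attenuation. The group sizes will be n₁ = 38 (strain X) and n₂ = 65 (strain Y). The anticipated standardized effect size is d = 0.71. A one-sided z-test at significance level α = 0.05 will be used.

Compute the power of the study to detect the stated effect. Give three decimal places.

Power ≈ 0.967

Noncentrality parameter: λ = d / √(1/n₁ + 1/n₂) = 0.71 / √(1/38 + 1/65) = 3.4769
One-sided α = 0.05 → critical value z_{0.05} = 1.645.
Power = P(Z > 1.645 − λ) = Φ(1.832) = 0.9665.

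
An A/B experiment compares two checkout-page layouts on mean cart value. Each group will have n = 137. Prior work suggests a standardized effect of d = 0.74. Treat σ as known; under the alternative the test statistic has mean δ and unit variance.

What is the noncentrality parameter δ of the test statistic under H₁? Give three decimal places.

δ ≈ 6.125

The noncentrality parameter scales effect size by the design's sample-size factor: δ = d·√(n/2) = 0.74 × √(137/2) = 6.1246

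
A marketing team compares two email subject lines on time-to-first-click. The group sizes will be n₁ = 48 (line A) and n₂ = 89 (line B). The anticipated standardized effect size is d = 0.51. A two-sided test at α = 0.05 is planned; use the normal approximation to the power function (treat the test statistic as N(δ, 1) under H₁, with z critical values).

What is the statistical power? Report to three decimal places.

Power ≈ 0.813

Noncentrality parameter: δ = d / √(1/n₁ + 1/n₂) = 0.51 / √(1/48 + 1/89) = 2.8479
Critical value for a two-sided test at α = 0.05: z_{α/2} = 1.960.
Power = Φ(δ − 1.960) + Φ(−δ − 1.960) = Φ(0.888) + Φ(-4.808) = 0.8127 + 0.0000 = 0.8127.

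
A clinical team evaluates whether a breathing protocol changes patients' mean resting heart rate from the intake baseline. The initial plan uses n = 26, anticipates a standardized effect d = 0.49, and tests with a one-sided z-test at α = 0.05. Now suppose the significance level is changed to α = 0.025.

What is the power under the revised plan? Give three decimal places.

δ = d·√n = 0.49 × √26 = 2.4985 (unchanged). New critical value: z_{0.025} = 1.960.
Revised power = P(Z > 1.960 − δ) = Φ(0.539) = 0.7049.

Power ≈ 0.705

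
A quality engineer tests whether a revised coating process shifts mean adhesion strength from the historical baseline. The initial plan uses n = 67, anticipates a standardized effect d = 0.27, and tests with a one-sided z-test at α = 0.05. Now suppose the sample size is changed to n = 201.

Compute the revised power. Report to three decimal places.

With n = 201: δ = d·√n = 0.27 × √201 = 3.8279. Critical value z_{0.05} = 1.645.
Revised power = Φ(δ − 1.645) = Φ(2.183) = 0.9855.

Power ≈ 0.985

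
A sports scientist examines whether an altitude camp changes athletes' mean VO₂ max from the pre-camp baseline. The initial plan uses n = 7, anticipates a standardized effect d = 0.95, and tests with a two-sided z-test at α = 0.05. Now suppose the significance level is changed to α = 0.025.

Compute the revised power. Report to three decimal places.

Power ≈ 0.607

δ = d·√n = 0.95 × √7 = 2.5135 (unchanged). New critical value: z_{0.0125} = 2.241.
Revised power = Φ(δ − 2.241) + Φ(−δ − 2.241) = Φ(0.272) + Φ(-4.755) = 0.6072 + 0.0000 = 0.6072.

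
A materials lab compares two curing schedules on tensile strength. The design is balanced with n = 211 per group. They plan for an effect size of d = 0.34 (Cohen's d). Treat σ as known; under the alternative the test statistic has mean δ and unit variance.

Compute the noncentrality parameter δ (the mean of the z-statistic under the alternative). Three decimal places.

The noncentrality parameter scales effect size by the design's sample-size factor: δ = d·√(n/2) = 0.34 × √(211/2) = 3.4922

δ ≈ 3.492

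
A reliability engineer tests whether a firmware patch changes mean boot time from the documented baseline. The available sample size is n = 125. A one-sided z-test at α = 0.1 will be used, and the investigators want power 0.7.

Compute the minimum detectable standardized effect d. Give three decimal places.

d ≈ 0.162

Required noncentrality: δ = z_{0.1} + z_{0.30} = 1.282 + 0.524 = 1.806.
δ = d·√n ⇒ d = δ/√n = 1.806/√125 = 0.1615.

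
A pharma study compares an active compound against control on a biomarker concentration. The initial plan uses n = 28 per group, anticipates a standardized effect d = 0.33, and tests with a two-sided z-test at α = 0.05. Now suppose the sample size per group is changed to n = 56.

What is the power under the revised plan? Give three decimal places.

Power ≈ 0.415

With n = 56 per group: δ = d·√(n/2) = 0.33 × √(56/2) = 1.7462. Critical value z_{0.025} = 1.960.
Revised power = Φ(δ − 1.960) + Φ(−δ − 1.960) = Φ(-0.214) + Φ(-3.706) = 0.4154 + 0.0001 = 0.4155.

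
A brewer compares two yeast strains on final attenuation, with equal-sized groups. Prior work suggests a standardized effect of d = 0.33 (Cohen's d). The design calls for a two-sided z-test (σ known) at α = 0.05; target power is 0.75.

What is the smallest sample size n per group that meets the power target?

Set Φ(δ − 1.960) = 0.75; then δ − 1.960 = Φ⁻¹(0.75) = 0.674, giving δ = 2.634.
(Ignoring the negligible lower-tail rejection probability gives the usual closed-form inversion.)
δ = d·√(n/2) ⇒ n = 2(δ/d)² = 2 × (2.634 / 0.33)² = 127.46.
Rounding up, n = 128 per group.

n = 128 per group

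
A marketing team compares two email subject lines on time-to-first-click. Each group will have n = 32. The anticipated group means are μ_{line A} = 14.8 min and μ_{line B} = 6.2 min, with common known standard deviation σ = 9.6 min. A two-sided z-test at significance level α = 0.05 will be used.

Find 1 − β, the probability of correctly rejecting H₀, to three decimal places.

Power ≈ 0.948

Standardized effect: d = |μ_{line A} − μ_{line B}| / σ = |14.8 − 6.2| / 9.6 = 0.8958
Noncentrality parameter: δ = d·√(n/2) = 0.8958 × √(32/2) = 3.5833
Two-sided α = 0.05 → critical value z_{0.025} = 1.960.
Power = Φ(δ − 1.960) + Φ(−δ − 1.960) = Φ(1.623) + Φ(-5.543) = 0.9477 + 0.0000 = 0.9477.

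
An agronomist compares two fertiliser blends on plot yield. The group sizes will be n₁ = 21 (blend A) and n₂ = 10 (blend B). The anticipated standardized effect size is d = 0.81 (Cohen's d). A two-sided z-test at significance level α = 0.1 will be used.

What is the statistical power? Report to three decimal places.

Power ≈ 0.679

Noncentrality parameter: δ = d / √(1/n₁ + 1/n₂) = 0.81 / √(1/21 + 1/10) = 2.1082
Critical value for a two-sided test at α = 0.1: z_{α/2} = 1.645.
Power = Φ(δ − 1.645) + Φ(−δ − 1.645) = Φ(0.463) + Φ(-3.753) = 0.6784 + 0.0001 = 0.6785.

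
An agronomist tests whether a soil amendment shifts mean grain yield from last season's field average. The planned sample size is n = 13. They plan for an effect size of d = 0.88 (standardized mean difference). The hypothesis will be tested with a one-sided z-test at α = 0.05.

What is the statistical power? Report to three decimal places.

Power ≈ 0.937

Noncentrality parameter: δ = d·√n = 0.88 × √13 = 3.1729
Critical value for a one-sided test at α = 0.05: z_α = 1.645.
Power = P(Z > 1.645 − δ) = Φ(1.528) = 0.9367.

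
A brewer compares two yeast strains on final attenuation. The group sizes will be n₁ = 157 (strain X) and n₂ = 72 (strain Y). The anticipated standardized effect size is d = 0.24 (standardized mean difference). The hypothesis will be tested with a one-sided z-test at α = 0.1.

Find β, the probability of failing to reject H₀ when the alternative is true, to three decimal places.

Noncentrality parameter: δ = d / √(1/n₁ + 1/n₂) = 0.24 / √(1/157 + 1/72) = 1.6862
One-sided α = 0.1 → critical value z_{0.1} = 1.282.
Power = P(Z > 1.282 − δ) = Φ(0.405) = 0.6571.
Type II error: β = 1 − power = 1 − 0.6571 = 0.3429.

β ≈ 0.343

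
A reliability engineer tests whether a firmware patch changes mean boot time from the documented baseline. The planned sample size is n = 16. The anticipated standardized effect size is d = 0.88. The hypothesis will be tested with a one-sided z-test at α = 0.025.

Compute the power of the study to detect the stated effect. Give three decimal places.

Noncentrality parameter: λ = d·√n = 0.88 × √16 = 3.5200
One-sided α = 0.025 → critical value z_{0.025} = 1.960.
Power = P(Z > 1.960 − λ) = Φ(1.560) = 0.9406.

Power ≈ 0.941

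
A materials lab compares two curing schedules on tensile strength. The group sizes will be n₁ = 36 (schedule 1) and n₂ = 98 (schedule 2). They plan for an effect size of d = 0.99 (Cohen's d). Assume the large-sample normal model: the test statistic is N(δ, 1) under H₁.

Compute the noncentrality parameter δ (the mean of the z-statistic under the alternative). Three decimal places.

δ ≈ 5.080

The noncentrality parameter scales effect size by the design's sample-size factor: δ = d / √(1/n₁ + 1/n₂) = 0.99 / √(1/36 + 1/98) = 5.0798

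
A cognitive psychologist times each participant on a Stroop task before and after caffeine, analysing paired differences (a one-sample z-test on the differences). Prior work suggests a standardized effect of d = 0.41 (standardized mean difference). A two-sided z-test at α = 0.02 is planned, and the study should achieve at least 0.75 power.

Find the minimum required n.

n = 54

Set Φ(δ − 2.326) = 0.75; then δ − 2.326 = Φ⁻¹(0.75) = 0.674, giving δ = 3.001.
(Ignoring the negligible lower-tail rejection probability gives the usual closed-form inversion.)
δ = d·√n ⇒ n = (δ/d)² = (3.001 / 0.41)² = 53.57.
Round up to the next whole unit.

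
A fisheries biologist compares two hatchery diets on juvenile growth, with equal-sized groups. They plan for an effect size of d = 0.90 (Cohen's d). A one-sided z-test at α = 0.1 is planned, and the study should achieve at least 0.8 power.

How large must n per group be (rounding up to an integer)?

n = 12 per group

For power 0.8 need Φ(δ − z_{0.1}) = 0.8, so δ = z_{0.1} + z_{0.20} = 1.282 + 0.842 = 2.123.
δ = d·√(n/2) ⇒ n = 2(δ/d)² = 2 × (2.123 / 0.90)² = 11.13.
Round up to the next whole unit.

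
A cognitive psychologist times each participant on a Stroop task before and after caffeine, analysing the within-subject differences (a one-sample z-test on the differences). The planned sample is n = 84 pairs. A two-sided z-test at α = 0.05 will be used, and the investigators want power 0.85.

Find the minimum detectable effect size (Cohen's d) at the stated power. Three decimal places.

d ≈ 0.327

Required noncentrality: δ = z_{0.025} + z_{0.15} = 1.960 + 1.036 = 2.996.
(Lower-tail contribution to power is negligible for δ > 0.)
δ = d·√n ⇒ d = δ/√n = 2.996/√84 = 0.3269.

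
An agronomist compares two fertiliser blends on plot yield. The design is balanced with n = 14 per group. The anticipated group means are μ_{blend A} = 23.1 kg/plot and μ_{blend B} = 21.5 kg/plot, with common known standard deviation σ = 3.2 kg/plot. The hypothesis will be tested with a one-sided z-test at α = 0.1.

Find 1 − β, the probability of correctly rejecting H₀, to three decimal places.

Standardized effect: d = |μ_{blend A} − μ_{blend B}| / σ = |23.1 − 21.5| / 3.2 = 0.5000
Noncentrality parameter: δ = d·√(n/2) = 0.5000 × √(14/2) = 1.3229
Critical value for a one-sided test at α = 0.1: z_α = 1.282.
Power = P(Z > 1.282 − δ) = Φ(0.041) = 0.5165.

Power ≈ 0.516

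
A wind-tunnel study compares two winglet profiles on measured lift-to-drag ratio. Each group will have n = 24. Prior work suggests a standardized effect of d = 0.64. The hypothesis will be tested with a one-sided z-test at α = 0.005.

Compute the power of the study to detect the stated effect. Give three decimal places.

Noncentrality parameter: δ = d·√(n/2) = 0.64 × √(24/2) = 2.2170
One-sided α = 0.005 → critical value z_{0.005} = 2.576.
Power = P(Z > 2.576 − δ) = Φ(-0.359) = 0.3599.

Power ≈ 0.360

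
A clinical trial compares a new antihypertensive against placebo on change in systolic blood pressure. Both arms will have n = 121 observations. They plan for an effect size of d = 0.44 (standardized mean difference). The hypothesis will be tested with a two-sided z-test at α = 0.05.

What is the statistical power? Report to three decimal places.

Power ≈ 0.928

Noncentrality parameter: δ = d·√(n/2) = 0.44 × √(121/2) = 3.4224
Two-sided α = 0.05 → critical value z_{0.025} = 1.960.
Power = Φ(δ − 1.960) + Φ(−δ − 1.960) = Φ(1.462) + Φ(-5.382) = 0.9282 + 0.0000 = 0.9282.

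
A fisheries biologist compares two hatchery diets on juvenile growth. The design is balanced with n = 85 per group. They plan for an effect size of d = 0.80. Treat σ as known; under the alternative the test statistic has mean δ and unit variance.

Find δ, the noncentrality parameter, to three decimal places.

The noncentrality parameter scales effect size by the design's sample-size factor: δ = d·√(n/2) = 0.80 × √(85/2) = 5.2154

δ ≈ 5.215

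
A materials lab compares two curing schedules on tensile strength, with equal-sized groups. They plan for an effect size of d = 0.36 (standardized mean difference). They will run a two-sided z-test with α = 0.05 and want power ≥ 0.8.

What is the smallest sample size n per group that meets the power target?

n = 122 per group

For power 0.8 need Φ(δ − z_{0.025}) = 0.8, so δ = z_{0.025} + z_{0.20} = 1.960 + 0.842 = 2.802.
(For δ > 0 the lower-tail rejection region contributes negligibly to power, so the one-term inversion is standard.)
δ = d·√(n/2) ⇒ n = 2(δ/d)² = 2 × (2.802 / 0.36)² = 121.12.
Rounding up, n = 122 per group.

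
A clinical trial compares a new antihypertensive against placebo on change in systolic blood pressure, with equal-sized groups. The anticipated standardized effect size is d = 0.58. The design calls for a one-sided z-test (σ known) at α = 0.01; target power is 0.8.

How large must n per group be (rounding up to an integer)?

n = 60 per group

For power 0.8 need Φ(δ − z_{0.01}) = 0.8, so δ = z_{0.01} + z_{0.20} = 2.326 + 0.842 = 3.168.
δ = d·√(n/2) ⇒ n = 2(δ/d)² = 2 × (3.168 / 0.58)² = 59.67.
Round up to the next whole unit.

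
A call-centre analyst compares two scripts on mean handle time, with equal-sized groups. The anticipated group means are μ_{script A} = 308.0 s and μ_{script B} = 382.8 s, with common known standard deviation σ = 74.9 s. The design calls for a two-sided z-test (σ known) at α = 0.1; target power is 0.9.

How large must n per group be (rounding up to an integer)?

n = 18 per group

Standardized effect: d = |μ_{script A} − μ_{script B}| / σ = |308.0 − 382.8| / 74.9 = 0.9987
Set Φ(δ − 1.645) = 0.9; then δ − 1.645 = Φ⁻¹(0.9) = 1.282, giving δ = 2.926.
(For δ > 0 the lower-tail rejection region contributes negligibly to power, so the one-term inversion is standard.)
δ = d·√(n/2) ⇒ n = 2(δ/d)² = 2 × (2.926 / 0.9987)² = 17.17.
Rounding up, n = 18 per group.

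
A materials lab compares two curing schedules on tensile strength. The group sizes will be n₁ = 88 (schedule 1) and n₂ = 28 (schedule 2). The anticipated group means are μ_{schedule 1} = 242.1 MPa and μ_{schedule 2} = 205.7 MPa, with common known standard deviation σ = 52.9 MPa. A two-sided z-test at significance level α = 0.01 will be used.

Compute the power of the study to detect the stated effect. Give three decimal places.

Power ≈ 0.724

Standardized effect: d = |μ_{schedule 1} − μ_{schedule 2}| / σ = |242.1 − 205.7| / 52.9 = 0.6881
Noncentrality parameter: δ = d / √(1/n₁ + 1/n₂) = 0.6881 / √(1/88 + 1/28) = 3.1713
Critical value for a two-sided test at α = 0.01: z_{α/2} = 2.576.
Power = Φ(δ − 2.576) + Φ(−δ − 2.576) = Φ(0.595) + Φ(-5.747) = 0.7242 + 0.0000 = 0.7242.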